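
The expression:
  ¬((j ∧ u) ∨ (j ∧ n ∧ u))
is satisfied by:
  {u: False, j: False}
  {j: True, u: False}
  {u: True, j: False}


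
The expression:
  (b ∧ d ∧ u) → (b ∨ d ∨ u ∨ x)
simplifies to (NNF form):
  True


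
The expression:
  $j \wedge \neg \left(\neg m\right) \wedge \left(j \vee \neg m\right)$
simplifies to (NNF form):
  $j \wedge m$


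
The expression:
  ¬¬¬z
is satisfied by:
  {z: False}


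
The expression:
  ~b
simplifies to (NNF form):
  ~b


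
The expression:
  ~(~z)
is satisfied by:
  {z: True}


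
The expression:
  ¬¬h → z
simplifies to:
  z ∨ ¬h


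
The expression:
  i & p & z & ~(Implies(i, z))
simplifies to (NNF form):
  False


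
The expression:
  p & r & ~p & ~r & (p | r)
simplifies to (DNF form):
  False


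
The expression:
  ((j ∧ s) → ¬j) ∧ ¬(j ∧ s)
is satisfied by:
  {s: False, j: False}
  {j: True, s: False}
  {s: True, j: False}


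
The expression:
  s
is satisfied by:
  {s: True}


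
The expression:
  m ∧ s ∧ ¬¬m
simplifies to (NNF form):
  m ∧ s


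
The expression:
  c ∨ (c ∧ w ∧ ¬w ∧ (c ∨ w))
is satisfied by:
  {c: True}


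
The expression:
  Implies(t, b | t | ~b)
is always true.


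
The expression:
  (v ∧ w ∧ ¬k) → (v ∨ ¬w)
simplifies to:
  True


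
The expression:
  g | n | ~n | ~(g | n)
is always true.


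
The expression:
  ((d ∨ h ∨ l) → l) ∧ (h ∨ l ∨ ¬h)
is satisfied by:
  {l: True, d: False, h: False}
  {l: True, h: True, d: False}
  {l: True, d: True, h: False}
  {l: True, h: True, d: True}
  {h: False, d: False, l: False}


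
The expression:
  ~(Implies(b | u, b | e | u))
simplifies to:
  False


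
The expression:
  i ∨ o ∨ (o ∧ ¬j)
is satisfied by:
  {i: True, o: True}
  {i: True, o: False}
  {o: True, i: False}


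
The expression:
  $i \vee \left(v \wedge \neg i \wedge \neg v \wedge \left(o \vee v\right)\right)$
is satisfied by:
  {i: True}


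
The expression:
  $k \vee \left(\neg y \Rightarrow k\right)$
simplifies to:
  $k \vee y$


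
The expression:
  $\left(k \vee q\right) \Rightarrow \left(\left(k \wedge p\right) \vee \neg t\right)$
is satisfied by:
  {p: True, q: False, k: False, t: False}
  {p: False, q: False, k: False, t: False}
  {p: True, k: True, q: False, t: False}
  {k: True, p: False, q: False, t: False}
  {p: True, q: True, k: False, t: False}
  {q: True, p: False, k: False, t: False}
  {p: True, k: True, q: True, t: False}
  {k: True, q: True, p: False, t: False}
  {t: True, p: True, q: False, k: False}
  {t: True, p: False, q: False, k: False}
  {t: True, p: True, k: True, q: False}
  {t: True, p: True, q: True, k: True}


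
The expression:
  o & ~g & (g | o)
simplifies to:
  o & ~g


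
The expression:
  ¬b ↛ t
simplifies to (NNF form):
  ¬b ∧ ¬t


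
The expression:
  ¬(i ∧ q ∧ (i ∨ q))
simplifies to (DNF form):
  ¬i ∨ ¬q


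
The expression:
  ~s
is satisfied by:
  {s: False}


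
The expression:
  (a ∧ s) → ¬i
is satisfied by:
  {s: False, a: False, i: False}
  {i: True, s: False, a: False}
  {a: True, s: False, i: False}
  {i: True, a: True, s: False}
  {s: True, i: False, a: False}
  {i: True, s: True, a: False}
  {a: True, s: True, i: False}


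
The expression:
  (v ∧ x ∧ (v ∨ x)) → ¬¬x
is always true.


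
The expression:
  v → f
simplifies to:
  f ∨ ¬v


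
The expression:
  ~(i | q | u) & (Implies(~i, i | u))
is never true.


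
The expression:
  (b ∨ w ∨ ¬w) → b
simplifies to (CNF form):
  b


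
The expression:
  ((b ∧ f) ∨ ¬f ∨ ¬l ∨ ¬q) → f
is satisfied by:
  {f: True}


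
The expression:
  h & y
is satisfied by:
  {h: True, y: True}


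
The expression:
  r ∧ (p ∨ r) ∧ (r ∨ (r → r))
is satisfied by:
  {r: True}


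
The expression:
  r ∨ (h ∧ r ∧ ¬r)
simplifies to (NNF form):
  r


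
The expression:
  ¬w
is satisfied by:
  {w: False}


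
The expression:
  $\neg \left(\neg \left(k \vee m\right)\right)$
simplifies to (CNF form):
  $k \vee m$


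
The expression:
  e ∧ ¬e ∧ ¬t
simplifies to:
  False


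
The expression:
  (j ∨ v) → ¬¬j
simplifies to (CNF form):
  j ∨ ¬v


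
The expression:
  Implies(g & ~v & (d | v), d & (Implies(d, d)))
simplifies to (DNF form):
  True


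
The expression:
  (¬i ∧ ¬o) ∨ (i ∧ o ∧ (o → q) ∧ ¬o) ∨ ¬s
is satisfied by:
  {i: False, s: False, o: False}
  {o: True, i: False, s: False}
  {i: True, o: False, s: False}
  {o: True, i: True, s: False}
  {s: True, o: False, i: False}


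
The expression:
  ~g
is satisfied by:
  {g: False}


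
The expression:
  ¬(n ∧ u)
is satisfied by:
  {u: False, n: False}
  {n: True, u: False}
  {u: True, n: False}


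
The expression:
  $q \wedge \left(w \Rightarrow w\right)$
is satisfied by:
  {q: True}


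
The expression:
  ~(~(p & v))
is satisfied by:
  {p: True, v: True}


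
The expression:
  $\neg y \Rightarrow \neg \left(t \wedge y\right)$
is always true.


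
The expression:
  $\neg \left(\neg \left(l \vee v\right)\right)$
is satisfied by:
  {v: True, l: True}
  {v: True, l: False}
  {l: True, v: False}


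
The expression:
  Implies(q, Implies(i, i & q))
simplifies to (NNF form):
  True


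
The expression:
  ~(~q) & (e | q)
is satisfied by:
  {q: True}


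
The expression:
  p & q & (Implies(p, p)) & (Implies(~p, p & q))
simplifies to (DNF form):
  p & q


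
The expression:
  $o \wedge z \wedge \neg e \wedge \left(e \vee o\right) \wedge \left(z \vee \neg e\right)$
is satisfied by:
  {z: True, o: True, e: False}


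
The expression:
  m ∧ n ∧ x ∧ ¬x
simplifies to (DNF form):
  False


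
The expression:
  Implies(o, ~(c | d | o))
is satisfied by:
  {o: False}


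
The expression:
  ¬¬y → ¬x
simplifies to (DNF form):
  ¬x ∨ ¬y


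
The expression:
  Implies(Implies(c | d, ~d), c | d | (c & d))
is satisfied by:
  {d: True, c: True}
  {d: True, c: False}
  {c: True, d: False}


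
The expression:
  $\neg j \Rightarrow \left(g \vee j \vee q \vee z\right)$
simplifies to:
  $g \vee j \vee q \vee z$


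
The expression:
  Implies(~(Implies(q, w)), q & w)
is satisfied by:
  {w: True, q: False}
  {q: False, w: False}
  {q: True, w: True}


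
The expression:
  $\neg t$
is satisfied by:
  {t: False}


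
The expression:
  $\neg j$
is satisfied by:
  {j: False}


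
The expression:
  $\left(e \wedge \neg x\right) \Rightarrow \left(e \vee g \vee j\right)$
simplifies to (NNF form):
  $\text{True}$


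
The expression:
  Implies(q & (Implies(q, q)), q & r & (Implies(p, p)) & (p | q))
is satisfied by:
  {r: True, q: False}
  {q: False, r: False}
  {q: True, r: True}


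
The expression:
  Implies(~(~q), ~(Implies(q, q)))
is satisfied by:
  {q: False}


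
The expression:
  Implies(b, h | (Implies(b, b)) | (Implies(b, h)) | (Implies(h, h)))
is always true.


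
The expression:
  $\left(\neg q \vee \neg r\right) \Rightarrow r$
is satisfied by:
  {r: True}


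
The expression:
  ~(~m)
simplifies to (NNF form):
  m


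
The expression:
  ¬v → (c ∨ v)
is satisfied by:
  {c: True, v: True}
  {c: True, v: False}
  {v: True, c: False}


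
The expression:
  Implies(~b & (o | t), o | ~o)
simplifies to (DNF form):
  True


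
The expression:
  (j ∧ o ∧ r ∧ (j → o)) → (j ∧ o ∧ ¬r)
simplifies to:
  ¬j ∨ ¬o ∨ ¬r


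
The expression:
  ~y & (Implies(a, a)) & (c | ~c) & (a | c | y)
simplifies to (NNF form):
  ~y & (a | c)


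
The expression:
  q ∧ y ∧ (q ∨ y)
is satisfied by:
  {y: True, q: True}


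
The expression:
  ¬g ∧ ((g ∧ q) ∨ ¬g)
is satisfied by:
  {g: False}


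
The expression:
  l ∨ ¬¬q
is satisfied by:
  {q: True, l: True}
  {q: True, l: False}
  {l: True, q: False}


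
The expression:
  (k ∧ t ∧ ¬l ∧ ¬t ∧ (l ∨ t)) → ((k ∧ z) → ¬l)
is always true.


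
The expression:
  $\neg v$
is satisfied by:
  {v: False}


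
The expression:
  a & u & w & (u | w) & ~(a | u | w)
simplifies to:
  False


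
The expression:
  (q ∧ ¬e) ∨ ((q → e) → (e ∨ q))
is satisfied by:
  {q: True, e: True}
  {q: True, e: False}
  {e: True, q: False}


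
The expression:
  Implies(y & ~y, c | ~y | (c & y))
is always true.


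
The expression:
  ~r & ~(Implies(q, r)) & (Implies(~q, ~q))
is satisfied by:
  {q: True, r: False}


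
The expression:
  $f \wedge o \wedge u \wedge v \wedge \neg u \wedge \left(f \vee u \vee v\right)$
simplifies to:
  $\text{False}$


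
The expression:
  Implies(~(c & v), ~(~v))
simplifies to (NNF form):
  v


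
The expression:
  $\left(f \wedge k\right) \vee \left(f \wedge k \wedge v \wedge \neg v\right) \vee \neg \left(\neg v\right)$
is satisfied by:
  {v: True, f: True, k: True}
  {v: True, f: True, k: False}
  {v: True, k: True, f: False}
  {v: True, k: False, f: False}
  {f: True, k: True, v: False}


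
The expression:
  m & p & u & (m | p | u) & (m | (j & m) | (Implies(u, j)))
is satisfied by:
  {m: True, p: True, u: True}


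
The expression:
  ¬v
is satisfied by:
  {v: False}


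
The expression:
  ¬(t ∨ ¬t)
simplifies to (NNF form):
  False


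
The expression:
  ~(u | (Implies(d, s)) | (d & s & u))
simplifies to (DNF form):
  d & ~s & ~u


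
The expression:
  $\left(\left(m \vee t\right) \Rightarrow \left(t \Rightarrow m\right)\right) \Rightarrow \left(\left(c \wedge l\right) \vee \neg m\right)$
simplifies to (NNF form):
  $\left(c \wedge l\right) \vee \neg m$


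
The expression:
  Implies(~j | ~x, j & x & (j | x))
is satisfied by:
  {j: True, x: True}


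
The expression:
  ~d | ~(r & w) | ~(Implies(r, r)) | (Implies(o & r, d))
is always true.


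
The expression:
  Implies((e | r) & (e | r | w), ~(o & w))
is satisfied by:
  {r: False, w: False, o: False, e: False}
  {e: True, r: False, w: False, o: False}
  {r: True, e: False, w: False, o: False}
  {e: True, r: True, w: False, o: False}
  {o: True, e: False, r: False, w: False}
  {o: True, e: True, r: False, w: False}
  {o: True, r: True, e: False, w: False}
  {o: True, e: True, r: True, w: False}
  {w: True, o: False, r: False, e: False}
  {w: True, e: True, o: False, r: False}
  {w: True, r: True, o: False, e: False}
  {e: True, w: True, r: True, o: False}
  {w: True, o: True, e: False, r: False}


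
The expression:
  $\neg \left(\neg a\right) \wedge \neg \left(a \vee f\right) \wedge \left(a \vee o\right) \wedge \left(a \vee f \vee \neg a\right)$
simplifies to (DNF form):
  $\text{False}$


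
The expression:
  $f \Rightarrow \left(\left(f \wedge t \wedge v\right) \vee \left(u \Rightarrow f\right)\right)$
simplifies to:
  $\text{True}$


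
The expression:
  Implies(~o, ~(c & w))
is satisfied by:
  {o: True, w: False, c: False}
  {w: False, c: False, o: False}
  {o: True, c: True, w: False}
  {c: True, w: False, o: False}
  {o: True, w: True, c: False}
  {w: True, o: False, c: False}
  {o: True, c: True, w: True}


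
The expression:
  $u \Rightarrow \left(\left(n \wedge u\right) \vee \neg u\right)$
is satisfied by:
  {n: True, u: False}
  {u: False, n: False}
  {u: True, n: True}


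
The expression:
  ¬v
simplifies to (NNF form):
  ¬v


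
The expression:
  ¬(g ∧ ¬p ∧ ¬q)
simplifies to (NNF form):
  p ∨ q ∨ ¬g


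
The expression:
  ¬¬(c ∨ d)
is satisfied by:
  {d: True, c: True}
  {d: True, c: False}
  {c: True, d: False}


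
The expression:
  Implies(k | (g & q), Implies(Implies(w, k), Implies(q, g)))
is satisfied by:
  {g: True, k: False, q: False}
  {g: False, k: False, q: False}
  {q: True, g: True, k: False}
  {q: True, g: False, k: False}
  {k: True, g: True, q: False}
  {k: True, g: False, q: False}
  {k: True, q: True, g: True}


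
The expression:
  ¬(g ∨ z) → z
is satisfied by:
  {z: True, g: True}
  {z: True, g: False}
  {g: True, z: False}


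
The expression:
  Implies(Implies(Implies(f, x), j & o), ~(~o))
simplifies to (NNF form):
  o | x | ~f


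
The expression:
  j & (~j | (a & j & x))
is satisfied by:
  {a: True, j: True, x: True}


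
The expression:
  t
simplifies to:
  t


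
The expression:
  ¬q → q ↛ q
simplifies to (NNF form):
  q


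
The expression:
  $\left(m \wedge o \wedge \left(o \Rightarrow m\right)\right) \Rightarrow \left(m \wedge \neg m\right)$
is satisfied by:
  {m: False, o: False}
  {o: True, m: False}
  {m: True, o: False}


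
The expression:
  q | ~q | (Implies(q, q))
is always true.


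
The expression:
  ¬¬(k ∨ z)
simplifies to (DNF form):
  k ∨ z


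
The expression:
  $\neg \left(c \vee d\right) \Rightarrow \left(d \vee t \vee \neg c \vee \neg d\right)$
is always true.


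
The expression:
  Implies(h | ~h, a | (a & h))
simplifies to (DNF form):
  a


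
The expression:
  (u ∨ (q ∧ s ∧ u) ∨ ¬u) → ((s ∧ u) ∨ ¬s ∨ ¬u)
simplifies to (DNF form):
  True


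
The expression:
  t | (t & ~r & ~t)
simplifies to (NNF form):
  t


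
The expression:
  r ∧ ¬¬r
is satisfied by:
  {r: True}


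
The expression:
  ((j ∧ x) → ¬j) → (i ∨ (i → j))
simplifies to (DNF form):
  True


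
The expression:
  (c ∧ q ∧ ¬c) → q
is always true.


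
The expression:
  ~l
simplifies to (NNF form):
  ~l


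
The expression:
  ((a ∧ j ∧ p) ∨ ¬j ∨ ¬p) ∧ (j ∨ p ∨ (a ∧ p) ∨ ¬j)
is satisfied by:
  {a: True, p: False, j: False}
  {p: False, j: False, a: False}
  {j: True, a: True, p: False}
  {j: True, p: False, a: False}
  {a: True, p: True, j: False}
  {p: True, a: False, j: False}
  {j: True, p: True, a: True}


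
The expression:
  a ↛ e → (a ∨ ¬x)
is always true.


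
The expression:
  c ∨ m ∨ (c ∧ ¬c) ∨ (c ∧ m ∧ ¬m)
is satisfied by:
  {c: True, m: True}
  {c: True, m: False}
  {m: True, c: False}


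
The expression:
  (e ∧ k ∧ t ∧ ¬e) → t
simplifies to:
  True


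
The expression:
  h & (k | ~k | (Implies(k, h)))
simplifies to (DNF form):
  h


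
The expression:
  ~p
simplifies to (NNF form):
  ~p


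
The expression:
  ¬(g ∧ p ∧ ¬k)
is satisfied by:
  {k: True, p: False, g: False}
  {p: False, g: False, k: False}
  {g: True, k: True, p: False}
  {g: True, p: False, k: False}
  {k: True, p: True, g: False}
  {p: True, k: False, g: False}
  {g: True, p: True, k: True}


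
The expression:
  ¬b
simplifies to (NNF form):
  ¬b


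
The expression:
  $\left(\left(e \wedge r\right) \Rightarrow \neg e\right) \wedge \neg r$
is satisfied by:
  {r: False}


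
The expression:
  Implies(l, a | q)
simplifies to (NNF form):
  a | q | ~l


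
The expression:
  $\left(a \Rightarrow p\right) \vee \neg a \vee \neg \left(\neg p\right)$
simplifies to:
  $p \vee \neg a$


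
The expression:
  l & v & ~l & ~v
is never true.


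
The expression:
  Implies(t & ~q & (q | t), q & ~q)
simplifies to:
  q | ~t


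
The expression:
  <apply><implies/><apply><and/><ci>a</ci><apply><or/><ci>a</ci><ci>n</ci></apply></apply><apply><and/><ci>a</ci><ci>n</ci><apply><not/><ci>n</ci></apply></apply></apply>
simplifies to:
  <apply><not/><ci>a</ci></apply>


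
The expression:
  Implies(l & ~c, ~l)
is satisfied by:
  {c: True, l: False}
  {l: False, c: False}
  {l: True, c: True}


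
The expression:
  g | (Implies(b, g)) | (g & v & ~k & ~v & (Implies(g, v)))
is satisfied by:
  {g: True, b: False}
  {b: False, g: False}
  {b: True, g: True}


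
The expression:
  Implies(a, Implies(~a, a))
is always true.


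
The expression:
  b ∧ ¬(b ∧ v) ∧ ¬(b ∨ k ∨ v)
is never true.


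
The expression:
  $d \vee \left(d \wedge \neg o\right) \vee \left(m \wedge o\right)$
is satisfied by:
  {d: True, m: True, o: True}
  {d: True, m: True, o: False}
  {d: True, o: True, m: False}
  {d: True, o: False, m: False}
  {m: True, o: True, d: False}


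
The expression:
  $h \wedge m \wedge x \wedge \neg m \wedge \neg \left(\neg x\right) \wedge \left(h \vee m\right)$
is never true.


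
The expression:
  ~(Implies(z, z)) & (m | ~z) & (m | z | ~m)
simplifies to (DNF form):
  False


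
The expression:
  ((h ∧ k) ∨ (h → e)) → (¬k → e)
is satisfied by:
  {k: True, e: True, h: True}
  {k: True, e: True, h: False}
  {k: True, h: True, e: False}
  {k: True, h: False, e: False}
  {e: True, h: True, k: False}
  {e: True, h: False, k: False}
  {h: True, e: False, k: False}


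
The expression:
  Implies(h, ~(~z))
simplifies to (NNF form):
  z | ~h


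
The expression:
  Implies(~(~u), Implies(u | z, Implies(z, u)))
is always true.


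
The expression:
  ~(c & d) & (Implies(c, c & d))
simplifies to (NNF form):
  ~c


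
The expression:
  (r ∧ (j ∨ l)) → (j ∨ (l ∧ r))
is always true.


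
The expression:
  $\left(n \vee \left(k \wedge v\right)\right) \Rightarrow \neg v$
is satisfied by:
  {n: False, v: False, k: False}
  {k: True, n: False, v: False}
  {n: True, k: False, v: False}
  {k: True, n: True, v: False}
  {v: True, k: False, n: False}


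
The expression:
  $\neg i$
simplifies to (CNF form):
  $\neg i$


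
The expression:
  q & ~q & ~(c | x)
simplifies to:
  False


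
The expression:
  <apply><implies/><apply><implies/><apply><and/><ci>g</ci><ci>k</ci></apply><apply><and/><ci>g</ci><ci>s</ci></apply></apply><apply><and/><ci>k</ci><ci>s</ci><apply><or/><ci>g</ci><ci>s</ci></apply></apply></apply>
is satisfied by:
  {g: True, s: True, k: True}
  {g: True, k: True, s: False}
  {s: True, k: True, g: False}


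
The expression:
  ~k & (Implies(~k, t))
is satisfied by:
  {t: True, k: False}


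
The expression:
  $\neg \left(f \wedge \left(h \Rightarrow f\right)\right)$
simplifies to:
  $\neg f$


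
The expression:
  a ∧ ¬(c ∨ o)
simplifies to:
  a ∧ ¬c ∧ ¬o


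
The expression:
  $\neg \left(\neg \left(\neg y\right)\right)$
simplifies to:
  $\neg y$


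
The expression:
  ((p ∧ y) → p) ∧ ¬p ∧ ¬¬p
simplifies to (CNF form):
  False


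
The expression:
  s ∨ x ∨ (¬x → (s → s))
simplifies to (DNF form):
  True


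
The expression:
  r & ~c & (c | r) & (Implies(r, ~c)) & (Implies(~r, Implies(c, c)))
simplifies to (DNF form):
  r & ~c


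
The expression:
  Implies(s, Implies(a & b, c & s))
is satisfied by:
  {c: True, s: False, a: False, b: False}
  {b: False, s: False, c: False, a: False}
  {b: True, c: True, s: False, a: False}
  {b: True, s: False, c: False, a: False}
  {a: True, c: True, b: False, s: False}
  {a: True, b: False, s: False, c: False}
  {a: True, b: True, c: True, s: False}
  {a: True, b: True, s: False, c: False}
  {c: True, s: True, a: False, b: False}
  {s: True, a: False, c: False, b: False}
  {b: True, s: True, c: True, a: False}
  {b: True, s: True, a: False, c: False}
  {c: True, s: True, a: True, b: False}
  {s: True, a: True, b: False, c: False}
  {b: True, s: True, a: True, c: True}


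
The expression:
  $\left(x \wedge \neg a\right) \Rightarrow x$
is always true.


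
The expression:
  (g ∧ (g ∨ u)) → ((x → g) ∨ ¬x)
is always true.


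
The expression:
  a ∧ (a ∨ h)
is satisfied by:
  {a: True}


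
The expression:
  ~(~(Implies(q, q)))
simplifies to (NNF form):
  True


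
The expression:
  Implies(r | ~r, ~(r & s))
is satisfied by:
  {s: False, r: False}
  {r: True, s: False}
  {s: True, r: False}


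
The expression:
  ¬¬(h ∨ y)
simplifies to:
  h ∨ y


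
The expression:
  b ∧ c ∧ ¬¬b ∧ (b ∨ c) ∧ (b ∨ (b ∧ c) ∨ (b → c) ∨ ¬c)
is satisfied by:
  {c: True, b: True}


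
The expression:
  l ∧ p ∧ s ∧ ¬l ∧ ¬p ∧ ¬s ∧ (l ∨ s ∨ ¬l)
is never true.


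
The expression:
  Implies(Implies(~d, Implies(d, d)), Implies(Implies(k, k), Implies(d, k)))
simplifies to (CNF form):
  k | ~d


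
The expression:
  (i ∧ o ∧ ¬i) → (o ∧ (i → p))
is always true.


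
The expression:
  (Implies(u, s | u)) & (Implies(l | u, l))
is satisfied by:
  {l: True, u: False}
  {u: False, l: False}
  {u: True, l: True}


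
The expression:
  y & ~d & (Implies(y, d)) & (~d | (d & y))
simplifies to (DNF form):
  False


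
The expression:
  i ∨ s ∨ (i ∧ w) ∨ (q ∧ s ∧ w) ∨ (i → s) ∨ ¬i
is always true.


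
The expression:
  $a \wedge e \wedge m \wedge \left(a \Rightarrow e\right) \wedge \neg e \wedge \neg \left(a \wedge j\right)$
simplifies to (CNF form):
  $\text{False}$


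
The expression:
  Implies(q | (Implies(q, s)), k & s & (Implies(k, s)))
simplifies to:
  k & s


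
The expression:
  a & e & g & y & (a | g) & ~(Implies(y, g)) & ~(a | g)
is never true.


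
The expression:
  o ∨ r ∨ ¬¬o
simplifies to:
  o ∨ r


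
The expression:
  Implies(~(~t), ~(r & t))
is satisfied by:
  {t: False, r: False}
  {r: True, t: False}
  {t: True, r: False}


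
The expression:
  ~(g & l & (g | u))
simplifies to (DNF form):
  ~g | ~l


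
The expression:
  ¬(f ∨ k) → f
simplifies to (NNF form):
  f ∨ k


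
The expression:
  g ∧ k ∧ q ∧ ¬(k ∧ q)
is never true.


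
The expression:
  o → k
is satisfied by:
  {k: True, o: False}
  {o: False, k: False}
  {o: True, k: True}


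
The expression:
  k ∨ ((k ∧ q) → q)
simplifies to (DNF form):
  True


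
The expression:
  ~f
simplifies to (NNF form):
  ~f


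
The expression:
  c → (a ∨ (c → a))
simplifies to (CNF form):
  a ∨ ¬c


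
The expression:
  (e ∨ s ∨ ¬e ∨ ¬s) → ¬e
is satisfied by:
  {e: False}


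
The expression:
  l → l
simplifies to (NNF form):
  True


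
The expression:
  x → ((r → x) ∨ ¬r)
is always true.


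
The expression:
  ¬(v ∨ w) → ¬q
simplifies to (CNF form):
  v ∨ w ∨ ¬q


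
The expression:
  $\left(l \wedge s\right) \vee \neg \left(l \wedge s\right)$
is always true.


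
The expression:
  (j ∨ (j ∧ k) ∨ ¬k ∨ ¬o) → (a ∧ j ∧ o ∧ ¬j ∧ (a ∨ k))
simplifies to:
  k ∧ o ∧ ¬j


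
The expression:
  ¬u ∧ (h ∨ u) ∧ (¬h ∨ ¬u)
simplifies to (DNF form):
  h ∧ ¬u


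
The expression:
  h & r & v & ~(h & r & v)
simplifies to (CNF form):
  False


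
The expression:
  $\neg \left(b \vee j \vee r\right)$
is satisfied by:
  {r: False, j: False, b: False}


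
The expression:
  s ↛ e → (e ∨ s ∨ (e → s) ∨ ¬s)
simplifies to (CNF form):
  True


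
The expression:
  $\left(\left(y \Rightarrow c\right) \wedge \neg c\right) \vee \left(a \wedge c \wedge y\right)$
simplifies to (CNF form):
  $\left(a \vee \neg y\right) \wedge \left(c \vee \neg y\right) \wedge \left(y \vee \neg c\right)$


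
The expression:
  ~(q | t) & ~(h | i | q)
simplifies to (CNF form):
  ~h & ~i & ~q & ~t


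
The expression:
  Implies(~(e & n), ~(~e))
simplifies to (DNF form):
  e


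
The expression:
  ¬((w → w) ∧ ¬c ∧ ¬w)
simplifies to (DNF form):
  c ∨ w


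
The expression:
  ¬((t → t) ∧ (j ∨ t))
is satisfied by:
  {t: False, j: False}


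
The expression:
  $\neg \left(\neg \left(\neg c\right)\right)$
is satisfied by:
  {c: False}


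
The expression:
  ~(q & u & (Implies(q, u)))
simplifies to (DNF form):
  ~q | ~u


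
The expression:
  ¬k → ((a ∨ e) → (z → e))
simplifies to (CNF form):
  e ∨ k ∨ ¬a ∨ ¬z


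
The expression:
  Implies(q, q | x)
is always true.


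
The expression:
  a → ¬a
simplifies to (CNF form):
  ¬a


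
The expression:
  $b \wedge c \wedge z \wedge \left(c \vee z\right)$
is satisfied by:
  {c: True, z: True, b: True}


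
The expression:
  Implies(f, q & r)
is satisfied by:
  {r: True, q: True, f: False}
  {r: True, q: False, f: False}
  {q: True, r: False, f: False}
  {r: False, q: False, f: False}
  {f: True, r: True, q: True}


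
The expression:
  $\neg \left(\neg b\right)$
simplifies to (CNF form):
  $b$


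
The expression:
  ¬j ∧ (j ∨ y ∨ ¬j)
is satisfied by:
  {j: False}


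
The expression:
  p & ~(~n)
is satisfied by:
  {p: True, n: True}


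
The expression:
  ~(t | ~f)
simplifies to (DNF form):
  f & ~t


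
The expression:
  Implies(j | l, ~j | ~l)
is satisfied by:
  {l: False, j: False}
  {j: True, l: False}
  {l: True, j: False}


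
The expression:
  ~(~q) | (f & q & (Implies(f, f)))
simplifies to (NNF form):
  q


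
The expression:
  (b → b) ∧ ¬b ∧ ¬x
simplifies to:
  ¬b ∧ ¬x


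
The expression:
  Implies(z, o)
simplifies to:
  o | ~z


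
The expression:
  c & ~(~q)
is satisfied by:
  {c: True, q: True}


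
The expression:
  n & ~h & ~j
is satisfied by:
  {n: True, h: False, j: False}


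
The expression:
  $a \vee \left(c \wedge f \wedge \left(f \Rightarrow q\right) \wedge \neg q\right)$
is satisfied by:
  {a: True}


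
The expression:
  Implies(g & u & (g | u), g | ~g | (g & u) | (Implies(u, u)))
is always true.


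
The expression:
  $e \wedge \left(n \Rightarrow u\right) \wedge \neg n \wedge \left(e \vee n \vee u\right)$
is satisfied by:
  {e: True, n: False}


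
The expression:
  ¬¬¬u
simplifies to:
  ¬u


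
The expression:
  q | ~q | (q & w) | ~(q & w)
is always true.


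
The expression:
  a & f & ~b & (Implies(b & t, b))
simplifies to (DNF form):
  a & f & ~b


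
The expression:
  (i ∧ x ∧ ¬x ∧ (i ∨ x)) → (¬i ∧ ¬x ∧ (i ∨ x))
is always true.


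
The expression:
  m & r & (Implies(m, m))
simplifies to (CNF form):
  m & r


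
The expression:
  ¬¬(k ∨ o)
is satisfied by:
  {k: True, o: True}
  {k: True, o: False}
  {o: True, k: False}


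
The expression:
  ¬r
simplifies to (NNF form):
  ¬r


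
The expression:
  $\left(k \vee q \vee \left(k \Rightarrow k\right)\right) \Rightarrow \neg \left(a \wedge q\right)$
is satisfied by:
  {q: False, a: False}
  {a: True, q: False}
  {q: True, a: False}


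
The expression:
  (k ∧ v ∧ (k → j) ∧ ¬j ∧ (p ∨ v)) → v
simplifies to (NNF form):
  True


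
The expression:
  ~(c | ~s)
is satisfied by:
  {s: True, c: False}


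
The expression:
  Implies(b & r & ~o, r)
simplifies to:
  True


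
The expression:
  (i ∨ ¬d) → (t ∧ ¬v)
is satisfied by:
  {d: True, t: True, v: False, i: False}
  {d: True, v: False, i: False, t: False}
  {t: True, v: False, i: False, d: False}
  {d: True, t: True, i: True, v: False}
  {t: True, i: True, v: False, d: False}
  {t: True, d: True, v: True, i: False}
  {d: True, v: True, i: False, t: False}


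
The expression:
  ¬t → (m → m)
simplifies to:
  True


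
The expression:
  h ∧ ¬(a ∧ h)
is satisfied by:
  {h: True, a: False}


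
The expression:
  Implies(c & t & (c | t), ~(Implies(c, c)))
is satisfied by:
  {c: False, t: False}
  {t: True, c: False}
  {c: True, t: False}


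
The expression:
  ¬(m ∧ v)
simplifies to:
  ¬m ∨ ¬v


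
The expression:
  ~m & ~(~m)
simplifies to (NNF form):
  False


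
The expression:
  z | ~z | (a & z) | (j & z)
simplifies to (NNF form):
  True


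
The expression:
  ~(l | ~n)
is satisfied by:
  {n: True, l: False}


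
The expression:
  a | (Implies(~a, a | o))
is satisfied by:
  {a: True, o: True}
  {a: True, o: False}
  {o: True, a: False}


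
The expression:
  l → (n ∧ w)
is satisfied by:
  {n: True, w: True, l: False}
  {n: True, w: False, l: False}
  {w: True, n: False, l: False}
  {n: False, w: False, l: False}
  {n: True, l: True, w: True}


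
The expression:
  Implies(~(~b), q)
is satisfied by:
  {q: True, b: False}
  {b: False, q: False}
  {b: True, q: True}


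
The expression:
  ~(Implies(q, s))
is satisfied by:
  {q: True, s: False}


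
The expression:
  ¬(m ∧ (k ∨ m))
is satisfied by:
  {m: False}


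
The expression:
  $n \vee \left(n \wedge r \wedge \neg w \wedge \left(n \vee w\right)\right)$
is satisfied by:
  {n: True}


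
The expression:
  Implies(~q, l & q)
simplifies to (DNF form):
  q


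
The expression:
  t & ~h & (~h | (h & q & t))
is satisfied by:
  {t: True, h: False}


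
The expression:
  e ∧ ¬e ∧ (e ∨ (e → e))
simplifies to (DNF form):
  False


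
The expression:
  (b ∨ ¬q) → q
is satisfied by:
  {q: True}


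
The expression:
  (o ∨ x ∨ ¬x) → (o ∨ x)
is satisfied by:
  {x: True, o: True}
  {x: True, o: False}
  {o: True, x: False}


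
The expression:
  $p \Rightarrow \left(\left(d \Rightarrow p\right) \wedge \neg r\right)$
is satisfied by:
  {p: False, r: False}
  {r: True, p: False}
  {p: True, r: False}


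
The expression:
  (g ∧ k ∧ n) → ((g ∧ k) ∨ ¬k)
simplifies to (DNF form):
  True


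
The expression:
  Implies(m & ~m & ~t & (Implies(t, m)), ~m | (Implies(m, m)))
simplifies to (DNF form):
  True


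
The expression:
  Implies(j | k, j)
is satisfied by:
  {j: True, k: False}
  {k: False, j: False}
  {k: True, j: True}


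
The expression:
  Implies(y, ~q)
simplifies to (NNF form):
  ~q | ~y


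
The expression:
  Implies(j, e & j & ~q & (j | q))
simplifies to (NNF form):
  ~j | (e & ~q)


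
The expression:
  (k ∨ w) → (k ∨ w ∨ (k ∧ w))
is always true.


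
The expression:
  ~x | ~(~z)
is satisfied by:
  {z: True, x: False}
  {x: False, z: False}
  {x: True, z: True}


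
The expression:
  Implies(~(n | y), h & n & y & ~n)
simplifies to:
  n | y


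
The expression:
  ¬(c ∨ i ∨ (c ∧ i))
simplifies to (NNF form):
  ¬c ∧ ¬i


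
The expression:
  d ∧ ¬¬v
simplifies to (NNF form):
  d ∧ v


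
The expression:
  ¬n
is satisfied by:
  {n: False}


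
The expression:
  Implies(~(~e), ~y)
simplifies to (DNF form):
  ~e | ~y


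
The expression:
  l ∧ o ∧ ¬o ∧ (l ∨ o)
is never true.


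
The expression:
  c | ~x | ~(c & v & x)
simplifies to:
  True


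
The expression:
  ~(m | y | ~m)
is never true.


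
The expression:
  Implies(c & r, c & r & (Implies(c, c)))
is always true.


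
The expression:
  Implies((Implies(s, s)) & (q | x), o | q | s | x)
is always true.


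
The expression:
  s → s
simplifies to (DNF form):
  True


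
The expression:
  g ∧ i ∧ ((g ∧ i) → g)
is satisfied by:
  {i: True, g: True}


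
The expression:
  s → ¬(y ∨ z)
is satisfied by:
  {z: False, s: False, y: False}
  {y: True, z: False, s: False}
  {z: True, y: False, s: False}
  {y: True, z: True, s: False}
  {s: True, y: False, z: False}


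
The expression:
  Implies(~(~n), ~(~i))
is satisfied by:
  {i: True, n: False}
  {n: False, i: False}
  {n: True, i: True}


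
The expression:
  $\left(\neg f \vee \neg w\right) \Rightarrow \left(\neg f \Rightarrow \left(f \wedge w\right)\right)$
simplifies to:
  $f$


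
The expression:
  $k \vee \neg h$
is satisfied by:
  {k: True, h: False}
  {h: False, k: False}
  {h: True, k: True}


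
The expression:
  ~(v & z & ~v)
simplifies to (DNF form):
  True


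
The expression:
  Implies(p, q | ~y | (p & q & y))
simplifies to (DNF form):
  q | ~p | ~y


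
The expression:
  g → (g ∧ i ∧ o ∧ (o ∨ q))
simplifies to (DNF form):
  (i ∧ o) ∨ ¬g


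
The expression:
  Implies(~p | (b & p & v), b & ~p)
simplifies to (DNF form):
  (b & ~p) | (p & ~b) | (p & ~v)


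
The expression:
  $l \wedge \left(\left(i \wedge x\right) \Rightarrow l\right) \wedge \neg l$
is never true.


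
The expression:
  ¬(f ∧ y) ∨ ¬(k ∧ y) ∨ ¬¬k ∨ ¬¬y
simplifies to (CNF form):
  True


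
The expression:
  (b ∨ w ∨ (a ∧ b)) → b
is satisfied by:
  {b: True, w: False}
  {w: False, b: False}
  {w: True, b: True}


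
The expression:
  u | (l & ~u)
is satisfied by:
  {l: True, u: True}
  {l: True, u: False}
  {u: True, l: False}


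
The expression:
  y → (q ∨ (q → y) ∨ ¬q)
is always true.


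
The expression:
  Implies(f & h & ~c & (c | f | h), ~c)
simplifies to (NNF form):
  True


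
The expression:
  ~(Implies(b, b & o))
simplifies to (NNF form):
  b & ~o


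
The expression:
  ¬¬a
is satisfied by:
  {a: True}


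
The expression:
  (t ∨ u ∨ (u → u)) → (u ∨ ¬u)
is always true.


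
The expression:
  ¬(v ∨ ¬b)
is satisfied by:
  {b: True, v: False}


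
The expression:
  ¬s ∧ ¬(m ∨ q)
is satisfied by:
  {q: False, s: False, m: False}


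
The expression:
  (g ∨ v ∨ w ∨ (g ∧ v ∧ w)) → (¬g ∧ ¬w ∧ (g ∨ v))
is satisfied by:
  {g: False, w: False}


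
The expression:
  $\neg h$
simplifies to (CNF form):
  $\neg h$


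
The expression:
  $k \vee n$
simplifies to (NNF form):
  $k \vee n$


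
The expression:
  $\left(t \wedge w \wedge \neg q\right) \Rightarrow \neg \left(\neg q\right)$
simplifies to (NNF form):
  $q \vee \neg t \vee \neg w$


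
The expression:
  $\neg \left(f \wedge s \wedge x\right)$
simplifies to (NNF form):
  $\neg f \vee \neg s \vee \neg x$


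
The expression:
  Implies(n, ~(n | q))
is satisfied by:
  {n: False}


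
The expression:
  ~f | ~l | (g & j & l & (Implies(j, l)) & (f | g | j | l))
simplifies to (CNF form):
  (g | ~f | ~l) & (j | ~f | ~l)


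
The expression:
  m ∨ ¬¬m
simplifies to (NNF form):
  m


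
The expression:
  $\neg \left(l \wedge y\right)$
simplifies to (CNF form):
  $\neg l \vee \neg y$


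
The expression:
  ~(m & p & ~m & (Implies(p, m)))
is always true.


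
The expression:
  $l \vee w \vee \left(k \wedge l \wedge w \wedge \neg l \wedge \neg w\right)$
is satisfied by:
  {l: True, w: True}
  {l: True, w: False}
  {w: True, l: False}


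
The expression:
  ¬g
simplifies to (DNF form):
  ¬g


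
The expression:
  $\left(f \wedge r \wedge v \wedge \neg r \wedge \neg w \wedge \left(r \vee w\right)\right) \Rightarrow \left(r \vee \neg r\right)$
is always true.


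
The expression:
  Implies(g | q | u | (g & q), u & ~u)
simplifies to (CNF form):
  ~g & ~q & ~u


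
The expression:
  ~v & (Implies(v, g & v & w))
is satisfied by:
  {v: False}


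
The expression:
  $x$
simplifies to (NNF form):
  $x$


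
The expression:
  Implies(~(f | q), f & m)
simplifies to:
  f | q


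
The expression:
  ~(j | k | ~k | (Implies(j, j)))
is never true.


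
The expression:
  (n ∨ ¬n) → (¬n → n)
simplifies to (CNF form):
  n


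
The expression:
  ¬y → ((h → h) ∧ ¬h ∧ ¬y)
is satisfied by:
  {y: True, h: False}
  {h: False, y: False}
  {h: True, y: True}


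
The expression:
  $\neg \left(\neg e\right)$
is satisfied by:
  {e: True}


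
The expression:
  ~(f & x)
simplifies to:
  ~f | ~x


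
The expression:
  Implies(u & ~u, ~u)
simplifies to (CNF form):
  True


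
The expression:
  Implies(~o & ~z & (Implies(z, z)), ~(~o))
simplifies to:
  o | z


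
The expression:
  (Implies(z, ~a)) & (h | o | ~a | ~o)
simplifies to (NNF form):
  ~a | ~z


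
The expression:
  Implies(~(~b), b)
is always true.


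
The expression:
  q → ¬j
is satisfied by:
  {q: False, j: False}
  {j: True, q: False}
  {q: True, j: False}


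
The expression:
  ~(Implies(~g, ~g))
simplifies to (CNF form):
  False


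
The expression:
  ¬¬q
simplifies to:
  q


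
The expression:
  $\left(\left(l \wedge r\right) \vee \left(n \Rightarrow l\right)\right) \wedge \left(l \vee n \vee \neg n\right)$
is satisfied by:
  {l: True, n: False}
  {n: False, l: False}
  {n: True, l: True}


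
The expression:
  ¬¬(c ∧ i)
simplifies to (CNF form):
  c ∧ i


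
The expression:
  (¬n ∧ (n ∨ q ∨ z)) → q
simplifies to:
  n ∨ q ∨ ¬z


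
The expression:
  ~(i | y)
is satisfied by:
  {i: False, y: False}


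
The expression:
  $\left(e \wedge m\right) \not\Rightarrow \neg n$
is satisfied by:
  {m: True, e: True, n: True}


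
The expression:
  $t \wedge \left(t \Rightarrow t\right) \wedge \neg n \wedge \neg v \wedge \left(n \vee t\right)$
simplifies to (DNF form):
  $t \wedge \neg n \wedge \neg v$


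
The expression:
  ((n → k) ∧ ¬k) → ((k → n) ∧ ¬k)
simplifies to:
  True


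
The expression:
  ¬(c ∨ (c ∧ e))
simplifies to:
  ¬c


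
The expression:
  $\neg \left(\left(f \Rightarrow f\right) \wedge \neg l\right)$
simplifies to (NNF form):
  $l$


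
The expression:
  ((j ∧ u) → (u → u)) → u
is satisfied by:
  {u: True}


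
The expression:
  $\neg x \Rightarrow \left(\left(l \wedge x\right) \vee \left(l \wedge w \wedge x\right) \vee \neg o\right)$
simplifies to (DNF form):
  $x \vee \neg o$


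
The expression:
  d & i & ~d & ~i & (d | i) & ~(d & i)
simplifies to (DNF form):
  False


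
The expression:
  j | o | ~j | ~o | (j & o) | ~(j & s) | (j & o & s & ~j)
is always true.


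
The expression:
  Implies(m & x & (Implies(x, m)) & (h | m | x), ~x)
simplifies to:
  ~m | ~x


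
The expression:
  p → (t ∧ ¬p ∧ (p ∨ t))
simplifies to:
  ¬p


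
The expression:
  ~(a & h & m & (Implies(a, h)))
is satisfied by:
  {h: False, m: False, a: False}
  {a: True, h: False, m: False}
  {m: True, h: False, a: False}
  {a: True, m: True, h: False}
  {h: True, a: False, m: False}
  {a: True, h: True, m: False}
  {m: True, h: True, a: False}


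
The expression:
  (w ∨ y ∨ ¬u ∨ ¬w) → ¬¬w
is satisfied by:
  {w: True}


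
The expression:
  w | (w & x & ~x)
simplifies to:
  w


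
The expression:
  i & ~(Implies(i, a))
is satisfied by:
  {i: True, a: False}


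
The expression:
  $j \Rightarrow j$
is always true.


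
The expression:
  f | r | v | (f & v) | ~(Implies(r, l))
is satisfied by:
  {r: True, v: True, f: True}
  {r: True, v: True, f: False}
  {r: True, f: True, v: False}
  {r: True, f: False, v: False}
  {v: True, f: True, r: False}
  {v: True, f: False, r: False}
  {f: True, v: False, r: False}


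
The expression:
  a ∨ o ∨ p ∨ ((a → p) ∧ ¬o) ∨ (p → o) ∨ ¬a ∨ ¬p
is always true.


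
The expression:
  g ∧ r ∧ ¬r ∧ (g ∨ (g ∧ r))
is never true.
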